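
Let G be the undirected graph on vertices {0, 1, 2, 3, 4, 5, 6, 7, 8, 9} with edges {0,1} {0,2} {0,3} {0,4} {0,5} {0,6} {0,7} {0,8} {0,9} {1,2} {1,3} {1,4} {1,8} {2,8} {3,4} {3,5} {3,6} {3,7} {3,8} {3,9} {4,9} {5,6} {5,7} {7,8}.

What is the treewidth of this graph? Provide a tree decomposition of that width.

Each bag holds 4 vertices, so the decomposition has width 3, which upper-bounds the treewidth. Conversely, {0, 1, 2, 8} is a clique of size 4, and the vertices of any clique must share a bag in every tree decomposition; so some bag has ≥ 4 vertices and tw(G) ≥ 3. The upper and lower bounds meet at 3, so that is the treewidth.

Treewidth 3.
One such decomposition:
Bags: B1 = {0, 3, 7, 8}  B2 = {0, 1, 3, 8}  B3 = {0, 1, 3, 4}  B4 = {0, 3, 4, 9}  B5 = {0, 3, 5, 7}  B6 = {0, 1, 2, 8}  B7 = {0, 3, 5, 6}
Tree: B1–B2, B2–B3, B3–B4, B1–B5, B2–B6, B5–B7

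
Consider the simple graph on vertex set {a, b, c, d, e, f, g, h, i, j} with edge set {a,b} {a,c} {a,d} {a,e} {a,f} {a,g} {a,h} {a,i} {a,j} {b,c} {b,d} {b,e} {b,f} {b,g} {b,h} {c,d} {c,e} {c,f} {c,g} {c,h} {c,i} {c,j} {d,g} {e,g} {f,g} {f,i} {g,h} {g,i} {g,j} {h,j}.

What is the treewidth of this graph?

A width-4 tree decomposition is:
Bags: B1 = {a, b, c, e, g}  B2 = {a, b, c, f, g}  B3 = {a, c, f, g, i}  B4 = {a, b, c, d, g}  B5 = {a, b, c, g, h}  B6 = {a, c, g, h, j}
Tree: B1–B2, B2–B3, B2–B4, B2–B5, B5–B6
The largest bag has 5 vertices, giving width 4; this decomposition certifies tw(G) ≤ 4. For the lower bound, the 5 vertices {a, c, g, h, j} are pairwise adjacent, and any tree decomposition puts a clique entirely inside one bag — forcing width ≥ 4. The upper and lower bounds meet at 4, so that is the treewidth.

4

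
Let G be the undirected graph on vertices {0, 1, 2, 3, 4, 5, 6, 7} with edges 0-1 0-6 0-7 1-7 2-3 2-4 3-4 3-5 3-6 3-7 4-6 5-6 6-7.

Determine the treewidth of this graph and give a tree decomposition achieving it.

Treewidth 2.
One optimal decomposition is:
Bags: B1 = {3, 6, 7}  B2 = {3, 5, 6}  B3 = {0, 6, 7}  B4 = {0, 1, 7}  B5 = {3, 4, 6}  B6 = {2, 3, 4}
Tree: B1–B2, B1–B3, B3–B4, B2–B5, B5–B6

Each bag holds 3 vertices, so the decomposition has width 2, which upper-bounds the treewidth. For the lower bound, the 3 vertices {0, 1, 7} are pairwise adjacent, and any tree decomposition puts a clique entirely inside one bag — forcing width ≥ 2. Combining the bounds, tw(G) = 2.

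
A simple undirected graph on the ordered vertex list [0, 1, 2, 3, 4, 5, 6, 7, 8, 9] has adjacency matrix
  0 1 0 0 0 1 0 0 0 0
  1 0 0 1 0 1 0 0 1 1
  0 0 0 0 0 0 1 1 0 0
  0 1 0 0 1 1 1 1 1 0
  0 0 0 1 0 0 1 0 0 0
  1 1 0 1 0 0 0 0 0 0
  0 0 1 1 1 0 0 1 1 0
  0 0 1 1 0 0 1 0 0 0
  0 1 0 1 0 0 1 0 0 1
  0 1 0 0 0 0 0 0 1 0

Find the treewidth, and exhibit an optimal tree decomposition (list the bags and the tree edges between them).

The largest bag has 3 vertices, giving width 2; this decomposition certifies tw(G) ≤ 2. For the lower bound, the 3 vertices {0, 1, 5} are pairwise adjacent, and any tree decomposition puts a clique entirely inside one bag — forcing width ≥ 2. Therefore the treewidth is 2.

Treewidth 2.
One such decomposition:
Bags: B1 = {1, 8, 9}  B2 = {1, 3, 8}  B3 = {1, 3, 5}  B4 = {3, 6, 8}  B5 = {3, 6, 7}  B6 = {2, 6, 7}  B7 = {0, 1, 5}  B8 = {3, 4, 6}
Tree: B1–B2, B2–B3, B2–B4, B4–B5, B5–B6, B3–B7, B4–B8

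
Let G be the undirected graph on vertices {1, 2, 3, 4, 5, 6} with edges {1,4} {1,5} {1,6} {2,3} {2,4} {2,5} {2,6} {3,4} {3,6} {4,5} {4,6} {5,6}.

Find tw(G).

A width-3 tree decomposition is:
Bags: B1 = {2, 3, 4, 6}  B2 = {2, 4, 5, 6}  B3 = {1, 4, 5, 6}
Tree: B1–B2, B2–B3
Every bag has size at most 4, so the width is 4 − 1 = 3 and tw(G) ≤ 3. For the lower bound, the 4 vertices {1, 4, 5, 6} are pairwise adjacent, and any tree decomposition puts a clique entirely inside one bag — forcing width ≥ 3. The upper and lower bounds meet at 3, so that is the treewidth.

3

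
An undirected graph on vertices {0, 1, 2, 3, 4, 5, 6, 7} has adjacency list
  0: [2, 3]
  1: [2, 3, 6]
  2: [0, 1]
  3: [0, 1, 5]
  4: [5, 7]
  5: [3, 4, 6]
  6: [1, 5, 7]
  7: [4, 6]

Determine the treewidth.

A width-2 tree decomposition is:
Bags: B1 = {4, 6, 7}  B2 = {4, 5, 6}  B3 = {1, 5, 6}  B4 = {1, 3, 5}  B5 = {1, 2, 3}  B6 = {0, 2, 3}
Tree: B1–B2, B2–B3, B3–B4, B4–B5, B5–B6
Every bag has size at most 3, so the width is 3 − 1 = 2 and tw(G) ≤ 2. The edges 7–4–5–6–7 form a cycle, so G is not a tree and its treewidth is at least 2. Combining the bounds, tw(G) = 2.

2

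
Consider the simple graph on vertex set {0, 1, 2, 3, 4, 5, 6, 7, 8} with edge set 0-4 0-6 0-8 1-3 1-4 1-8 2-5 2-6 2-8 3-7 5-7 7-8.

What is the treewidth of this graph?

A width-3 tree decomposition is:
Bags: B1 = {2, 3, 5, 7}  B2 = {2, 3, 7, 8}  B3 = {1, 2, 3, 8}  B4 = {1, 2, 6, 8}  B5 = {0, 1, 6, 8}  B6 = {0, 1, 4, 6}
Tree: B1–B2, B2–B3, B3–B4, B4–B5, B5–B6
Each bag holds 4 vertices, so the decomposition has width 3, which upper-bounds the treewidth. For the lower bound: the 4 vertex sets {3,5,7}, {2}, {8}, {0,1,4,6} are disjoint, each induces a connected subgraph, and every pair is joined by at least one edge of G. Contracting each set to a single vertex therefore yields K_{4} as a minor, and since treewidth is minor-monotone, tw(G) ≥ tw(K_{4}) = 3. The upper and lower bounds meet at 3, so that is the treewidth.

3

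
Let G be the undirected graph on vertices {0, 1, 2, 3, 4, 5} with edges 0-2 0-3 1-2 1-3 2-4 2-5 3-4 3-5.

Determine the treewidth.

2

A width-2 tree decomposition is:
Bags: B1 = {1, 2, 3}  B2 = {2, 3, 4}  B3 = {0, 2, 3}  B4 = {2, 3, 5}
Tree: B1–B2, B2–B3, B3–B4
Every bag has size at most 3, so the width is 3 − 1 = 2 and tw(G) ≤ 2. Since 3–1–2–4–3 is a cycle in G, G is not acyclic. Forests are exactly the graphs of treewidth ≤ 1, so tw(G) ≥ 2. Therefore the treewidth is 2.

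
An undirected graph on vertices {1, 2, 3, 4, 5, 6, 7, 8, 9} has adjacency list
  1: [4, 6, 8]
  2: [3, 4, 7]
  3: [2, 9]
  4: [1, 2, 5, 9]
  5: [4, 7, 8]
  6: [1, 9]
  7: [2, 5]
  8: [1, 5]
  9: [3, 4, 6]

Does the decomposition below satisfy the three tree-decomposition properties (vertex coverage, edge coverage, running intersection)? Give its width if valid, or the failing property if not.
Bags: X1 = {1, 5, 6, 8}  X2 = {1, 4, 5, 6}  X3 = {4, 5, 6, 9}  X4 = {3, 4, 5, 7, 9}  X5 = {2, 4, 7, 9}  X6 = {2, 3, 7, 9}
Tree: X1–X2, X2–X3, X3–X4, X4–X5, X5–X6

A tree decomposition must satisfy three properties: every vertex lies in some bag; for every edge, both endpoints lie together in some bag; and for every vertex, the bags containing it form a connected subtree. Here bags containing vertex 3 are not connected in the tree, so the decomposition is invalid.

No — bags containing vertex 3 are not connected in the tree.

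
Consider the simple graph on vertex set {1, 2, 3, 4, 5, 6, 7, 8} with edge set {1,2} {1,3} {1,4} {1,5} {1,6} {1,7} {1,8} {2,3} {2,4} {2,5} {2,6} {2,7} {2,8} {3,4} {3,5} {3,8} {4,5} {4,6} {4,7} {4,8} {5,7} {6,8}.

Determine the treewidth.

A width-4 tree decomposition is:
Bags: B1 = {1, 2, 3, 4, 8}  B2 = {1, 2, 4, 6, 8}  B3 = {1, 2, 3, 4, 5}  B4 = {1, 2, 4, 5, 7}
Tree: B1–B2, B1–B3, B3–B4
The largest bag has 5 vertices, giving width 4; this decomposition certifies tw(G) ≤ 4. On the other hand G contains the 5-clique {1, 2, 3, 4, 8}. A clique must lie in a single bag of any decomposition, so no decomposition can have width below 4. The upper and lower bounds meet at 4, so that is the treewidth.

4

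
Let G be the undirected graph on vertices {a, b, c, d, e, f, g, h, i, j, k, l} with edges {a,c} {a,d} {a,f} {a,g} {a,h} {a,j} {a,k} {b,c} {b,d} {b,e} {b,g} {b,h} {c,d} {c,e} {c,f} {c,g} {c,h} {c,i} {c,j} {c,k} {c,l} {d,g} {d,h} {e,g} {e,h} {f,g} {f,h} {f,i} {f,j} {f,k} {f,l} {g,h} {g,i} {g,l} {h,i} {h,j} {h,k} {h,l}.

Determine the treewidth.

A width-4 tree decomposition is:
Bags: B1 = {a, c, f, g, h}  B2 = {a, c, d, g, h}  B3 = {a, c, f, h, j}  B4 = {b, c, d, g, h}  B5 = {a, c, f, h, k}  B6 = {c, f, g, h, i}  B7 = {c, f, g, h, l}  B8 = {b, c, e, g, h}
Tree: B1–B2, B1–B3, B2–B4, B3–B5, B1–B6, B6–B7, B4–B8
The largest bag has 5 vertices, giving width 4; this decomposition certifies tw(G) ≤ 4. For the lower bound, the 5 vertices {a, c, d, g, h} are pairwise adjacent, and any tree decomposition puts a clique entirely inside one bag — forcing width ≥ 4. Hence tw(G) = 4 exactly.

4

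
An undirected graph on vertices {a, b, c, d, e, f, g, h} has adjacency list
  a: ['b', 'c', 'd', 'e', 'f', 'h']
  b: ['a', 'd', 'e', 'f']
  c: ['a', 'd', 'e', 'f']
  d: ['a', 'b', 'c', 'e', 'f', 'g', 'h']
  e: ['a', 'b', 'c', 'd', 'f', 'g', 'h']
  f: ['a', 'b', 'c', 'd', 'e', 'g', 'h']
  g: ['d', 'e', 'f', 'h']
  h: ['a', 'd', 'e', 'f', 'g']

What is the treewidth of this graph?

A width-4 tree decomposition is:
Bags: B1 = {a, d, e, f, h}  B2 = {d, e, f, g, h}  B3 = {a, b, d, e, f}  B4 = {a, c, d, e, f}
Tree: B1–B2, B1–B3, B1–B4
Every bag has size at most 5, so the width is 5 − 1 = 4 and tw(G) ≤ 4. Conversely, {d, e, f, g, h} is a clique of size 5, and the vertices of any clique must share a bag in every tree decomposition; so some bag has ≥ 5 vertices and tw(G) ≥ 4. Therefore the treewidth is 4.

4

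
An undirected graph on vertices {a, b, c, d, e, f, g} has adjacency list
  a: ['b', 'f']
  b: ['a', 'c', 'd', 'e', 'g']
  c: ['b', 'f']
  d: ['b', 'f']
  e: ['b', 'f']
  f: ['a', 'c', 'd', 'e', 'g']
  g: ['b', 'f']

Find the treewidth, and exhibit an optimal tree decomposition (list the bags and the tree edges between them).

Every bag has size at most 3, so the width is 3 − 1 = 2 and tw(G) ≤ 2. For the lower bound, G contains the cycle f–c–b–a–f, so G is not a forest; only forests have treewidth ≤ 1, hence tw(G) ≥ 2. Hence tw(G) = 2 exactly.

Treewidth 2.
One optimal decomposition is:
Bags: B1 = {b, c, f}  B2 = {a, b, f}  B3 = {b, e, f}  B4 = {b, f, g}  B5 = {b, d, f}
Tree: B1–B2, B2–B3, B3–B4, B4–B5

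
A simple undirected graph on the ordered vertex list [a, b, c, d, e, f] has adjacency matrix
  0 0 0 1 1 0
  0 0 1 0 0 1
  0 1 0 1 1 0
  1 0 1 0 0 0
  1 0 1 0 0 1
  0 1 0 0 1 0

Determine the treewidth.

2

A width-2 tree decomposition is:
Bags: B1 = {b, c, f}  B2 = {c, e, f}  B3 = {c, d, e}  B4 = {a, d, e}
Tree: B1–B2, B2–B3, B3–B4
Each bag holds 3 vertices, so the decomposition has width 2, which upper-bounds the treewidth. For the lower bound, G contains the cycle b–f–e–c–b, so G is not a forest; only forests have treewidth ≤ 1, hence tw(G) ≥ 2. Hence tw(G) = 2 exactly.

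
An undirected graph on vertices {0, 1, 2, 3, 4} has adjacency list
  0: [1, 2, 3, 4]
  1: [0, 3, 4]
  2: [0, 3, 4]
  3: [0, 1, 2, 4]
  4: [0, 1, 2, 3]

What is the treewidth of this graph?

3

A width-3 tree decomposition is:
Bags: B1 = {0, 2, 3, 4}  B2 = {0, 1, 3, 4}
Tree: B1–B2
Every bag has size at most 4, so the width is 4 − 1 = 3 and tw(G) ≤ 3. On the other hand G contains the 4-clique {0, 1, 3, 4}. A clique must lie in a single bag of any decomposition, so no decomposition can have width below 3. Hence tw(G) = 3 exactly.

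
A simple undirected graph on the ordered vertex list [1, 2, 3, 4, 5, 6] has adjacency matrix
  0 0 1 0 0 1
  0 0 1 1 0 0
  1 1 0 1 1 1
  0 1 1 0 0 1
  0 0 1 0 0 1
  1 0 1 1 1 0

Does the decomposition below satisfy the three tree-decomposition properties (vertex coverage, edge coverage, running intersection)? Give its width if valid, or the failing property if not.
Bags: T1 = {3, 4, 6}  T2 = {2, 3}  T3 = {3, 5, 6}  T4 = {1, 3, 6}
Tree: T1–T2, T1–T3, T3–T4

A tree decomposition must satisfy three properties: every vertex lies in some bag; for every edge, both endpoints lie together in some bag; and for every vertex, the bags containing it form a connected subtree. Here edge (4,2) lies in no bag, so the decomposition is invalid.

No — edge (4,2) lies in no bag.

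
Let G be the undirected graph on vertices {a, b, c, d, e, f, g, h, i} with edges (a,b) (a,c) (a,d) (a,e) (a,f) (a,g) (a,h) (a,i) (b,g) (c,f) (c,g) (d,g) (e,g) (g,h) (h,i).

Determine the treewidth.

A width-2 tree decomposition is:
Bags: B1 = {a, e, g}  B2 = {a, g, h}  B3 = {a, d, g}  B4 = {a, c, g}  B5 = {a, b, g}  B6 = {a, c, f}  B7 = {a, h, i}
Tree: B1–B2, B2–B3, B1–B4, B4–B5, B4–B6, B2–B7
The largest bag has 3 vertices, giving width 2; this decomposition certifies tw(G) ≤ 2. On the other hand G contains the 3-clique {a, d, g}. A clique must lie in a single bag of any decomposition, so no decomposition can have width below 2. Therefore the treewidth is 2.

2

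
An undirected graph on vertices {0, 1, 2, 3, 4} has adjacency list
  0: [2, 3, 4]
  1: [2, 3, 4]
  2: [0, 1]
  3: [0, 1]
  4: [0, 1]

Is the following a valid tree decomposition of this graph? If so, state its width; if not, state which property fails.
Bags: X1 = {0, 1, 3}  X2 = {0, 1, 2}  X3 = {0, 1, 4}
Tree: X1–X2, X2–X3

Vertex coverage: the bags together contain {0, 1, 2, 3, 4}, the full vertex set. Edge coverage: each edge of G has both endpoints in at least one bag. Running intersection: for every vertex, the bags containing it form a connected subtree. All three properties hold, so this is a valid tree decomposition of width max|bag| − 1 = 2, and hence tw(G) ≤ 2.

Yes; width 2.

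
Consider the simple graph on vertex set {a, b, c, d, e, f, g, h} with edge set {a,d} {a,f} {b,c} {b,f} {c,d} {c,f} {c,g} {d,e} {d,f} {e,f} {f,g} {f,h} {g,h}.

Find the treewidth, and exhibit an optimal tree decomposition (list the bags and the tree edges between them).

The largest bag has 3 vertices, giving width 2; this decomposition certifies tw(G) ≤ 2. Conversely, {d, e, f} is a clique of size 3, and the vertices of any clique must share a bag in every tree decomposition; so some bag has ≥ 3 vertices and tw(G) ≥ 2. Combining the bounds, tw(G) = 2.

Treewidth 2.
Bags: B1 = {b, c, f}  B2 = {c, d, f}  B3 = {a, d, f}  B4 = {c, f, g}  B5 = {f, g, h}  B6 = {d, e, f}
Tree: B1–B2, B2–B3, B2–B4, B4–B5, B3–B6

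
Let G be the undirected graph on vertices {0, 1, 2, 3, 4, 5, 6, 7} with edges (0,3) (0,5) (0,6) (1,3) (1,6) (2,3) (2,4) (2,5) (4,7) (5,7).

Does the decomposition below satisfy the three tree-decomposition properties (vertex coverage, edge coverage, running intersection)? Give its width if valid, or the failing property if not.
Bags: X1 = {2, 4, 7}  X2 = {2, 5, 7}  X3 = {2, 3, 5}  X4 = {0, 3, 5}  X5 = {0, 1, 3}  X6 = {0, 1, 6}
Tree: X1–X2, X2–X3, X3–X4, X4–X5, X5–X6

Vertex coverage: the bags together contain {0, 1, 2, 3, 4, 5, 6, 7}, the full vertex set. Edge coverage: each edge of G has both endpoints in at least one bag. Running intersection: for every vertex, the bags containing it form a connected subtree. All three properties hold, so this is a valid tree decomposition of width max|bag| − 1 = 2, and hence tw(G) ≤ 2.

Yes; width 2.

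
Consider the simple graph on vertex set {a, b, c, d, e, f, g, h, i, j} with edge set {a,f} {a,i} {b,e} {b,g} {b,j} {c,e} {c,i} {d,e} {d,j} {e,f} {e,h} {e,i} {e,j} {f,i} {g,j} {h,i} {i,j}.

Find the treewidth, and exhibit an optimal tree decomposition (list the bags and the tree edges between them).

Every bag has size at most 3, so the width is 3 − 1 = 2 and tw(G) ≤ 2. For the lower bound, the 3 vertices {b, g, j} are pairwise adjacent, and any tree decomposition puts a clique entirely inside one bag — forcing width ≥ 2. The upper and lower bounds meet at 2, so that is the treewidth.

Treewidth 2.
Bags: B1 = {e, i, j}  B2 = {e, f, i}  B3 = {d, e, j}  B4 = {a, f, i}  B5 = {b, e, j}  B6 = {b, g, j}  B7 = {c, e, i}  B8 = {e, h, i}
Tree: B1–B2, B1–B3, B2–B4, B3–B5, B5–B6, B2–B7, B2–B8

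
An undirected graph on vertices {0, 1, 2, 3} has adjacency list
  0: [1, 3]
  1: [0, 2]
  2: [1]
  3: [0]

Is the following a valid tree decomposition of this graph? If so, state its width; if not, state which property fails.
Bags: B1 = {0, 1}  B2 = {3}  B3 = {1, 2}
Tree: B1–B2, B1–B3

A tree decomposition must satisfy three properties: every vertex lies in some bag; for every edge, both endpoints lie together in some bag; and for every vertex, the bags containing it form a connected subtree. Here edge (0,3) lies in no bag, so the decomposition is invalid.

No — edge (0,3) lies in no bag.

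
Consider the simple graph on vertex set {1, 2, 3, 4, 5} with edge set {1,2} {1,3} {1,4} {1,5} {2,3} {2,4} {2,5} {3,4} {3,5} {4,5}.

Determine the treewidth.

A width-4 tree decomposition is:
Bags: B1 = {1, 2, 3, 4, 5}
Tree: (single bag)
A single bag containing all 5 vertices is trivially a valid decomposition of width 4. Conversely, {1, 2, 3, 4, 5} is a clique of size 5, and the vertices of any clique must share a bag in every tree decomposition; so some bag has ≥ 5 vertices and tw(G) ≥ 4. Hence tw(G) = 4 exactly.

4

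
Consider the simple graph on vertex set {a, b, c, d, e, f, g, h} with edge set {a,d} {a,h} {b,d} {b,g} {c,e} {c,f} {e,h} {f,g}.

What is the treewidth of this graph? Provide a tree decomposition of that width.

Every bag has size at most 3, so the width is 3 − 1 = 2 and tw(G) ≤ 2. For the lower bound, G contains the cycle h–e–c–f–g–b–d–a–h, so G is not a forest; only forests have treewidth ≤ 1, hence tw(G) ≥ 2. The upper and lower bounds meet at 2, so that is the treewidth.

Treewidth 2.
One such decomposition:
Bags: B1 = {c, e, h}  B2 = {c, f, h}  B3 = {f, g, h}  B4 = {b, g, h}  B5 = {b, d, h}  B6 = {a, d, h}
Tree: B1–B2, B2–B3, B3–B4, B4–B5, B5–B6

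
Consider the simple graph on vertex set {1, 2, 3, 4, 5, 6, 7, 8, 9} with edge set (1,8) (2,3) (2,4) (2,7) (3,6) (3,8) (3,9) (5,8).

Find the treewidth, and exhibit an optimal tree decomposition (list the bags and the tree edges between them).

Every bag has size at most 2, so the width is 2 − 1 = 1 and tw(G) ≤ 1. Any graph with an edge has treewidth ≥ 1, and G has the edge 3–2. The upper and lower bounds meet at 1, so that is the treewidth.

Treewidth 1.
One optimal decomposition is:
Bags: B1 = {2, 3}  B2 = {3, 9}  B3 = {3, 8}  B4 = {2, 7}  B5 = {3, 6}  B6 = {1, 8}  B7 = {5, 8}  B8 = {2, 4}
Tree: B1–B2, B1–B3, B1–B4, B2–B5, B3–B6, B3–B7, B1–B8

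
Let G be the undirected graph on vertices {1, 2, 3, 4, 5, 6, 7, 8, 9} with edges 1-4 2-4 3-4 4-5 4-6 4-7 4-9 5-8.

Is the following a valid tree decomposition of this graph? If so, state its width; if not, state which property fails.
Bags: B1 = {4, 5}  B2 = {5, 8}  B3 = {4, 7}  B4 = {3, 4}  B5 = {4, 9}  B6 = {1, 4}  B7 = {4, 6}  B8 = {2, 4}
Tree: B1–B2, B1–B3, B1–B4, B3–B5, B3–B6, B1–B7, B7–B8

Checking the three conditions: (i) the bags cover all of {1, 2, 3, 4, 5, 6, 7, 8, 9}; (ii) for each edge, some bag contains both endpoints; (iii) the bags containing any fixed vertex form a subtree. All hold, so the decomposition is valid with width 2 − 1 = 1.

Yes; width 1.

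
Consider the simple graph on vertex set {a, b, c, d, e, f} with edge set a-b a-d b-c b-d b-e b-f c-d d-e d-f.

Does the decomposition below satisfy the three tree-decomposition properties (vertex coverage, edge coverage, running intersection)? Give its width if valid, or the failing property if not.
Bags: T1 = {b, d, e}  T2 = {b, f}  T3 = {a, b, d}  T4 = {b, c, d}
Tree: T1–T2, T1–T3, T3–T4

No — edge (d,f) lies in no bag.

A tree decomposition must satisfy three properties: every vertex lies in some bag; for every edge, both endpoints lie together in some bag; and for every vertex, the bags containing it form a connected subtree. Here edge (d,f) lies in no bag, so the decomposition is invalid.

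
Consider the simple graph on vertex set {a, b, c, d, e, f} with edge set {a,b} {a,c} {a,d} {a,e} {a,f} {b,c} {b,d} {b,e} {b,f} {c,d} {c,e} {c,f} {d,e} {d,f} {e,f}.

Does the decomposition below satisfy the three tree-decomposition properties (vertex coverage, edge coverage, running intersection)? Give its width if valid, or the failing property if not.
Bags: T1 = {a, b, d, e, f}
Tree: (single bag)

A tree decomposition must satisfy three properties: every vertex lies in some bag; for every edge, both endpoints lie together in some bag; and for every vertex, the bags containing it form a connected subtree. Here vertex c appears in no bag, so the decomposition is invalid.

No — vertex c appears in no bag.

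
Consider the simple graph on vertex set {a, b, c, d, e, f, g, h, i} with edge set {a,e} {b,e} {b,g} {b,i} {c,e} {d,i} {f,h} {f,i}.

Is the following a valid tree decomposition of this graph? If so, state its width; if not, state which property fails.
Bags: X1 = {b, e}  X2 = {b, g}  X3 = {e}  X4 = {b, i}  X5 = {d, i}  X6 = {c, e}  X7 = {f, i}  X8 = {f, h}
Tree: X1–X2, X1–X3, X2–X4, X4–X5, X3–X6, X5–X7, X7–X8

No — vertex a appears in no bag.

A tree decomposition must satisfy three properties: every vertex lies in some bag; for every edge, both endpoints lie together in some bag; and for every vertex, the bags containing it form a connected subtree. Here vertex a appears in no bag, so the decomposition is invalid.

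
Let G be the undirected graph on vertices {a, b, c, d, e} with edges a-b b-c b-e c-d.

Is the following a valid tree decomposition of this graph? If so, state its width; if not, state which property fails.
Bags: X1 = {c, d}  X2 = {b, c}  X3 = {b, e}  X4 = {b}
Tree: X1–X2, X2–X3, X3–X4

No — vertex a appears in no bag.

A tree decomposition must satisfy three properties: every vertex lies in some bag; for every edge, both endpoints lie together in some bag; and for every vertex, the bags containing it form a connected subtree. Here vertex a appears in no bag, so the decomposition is invalid.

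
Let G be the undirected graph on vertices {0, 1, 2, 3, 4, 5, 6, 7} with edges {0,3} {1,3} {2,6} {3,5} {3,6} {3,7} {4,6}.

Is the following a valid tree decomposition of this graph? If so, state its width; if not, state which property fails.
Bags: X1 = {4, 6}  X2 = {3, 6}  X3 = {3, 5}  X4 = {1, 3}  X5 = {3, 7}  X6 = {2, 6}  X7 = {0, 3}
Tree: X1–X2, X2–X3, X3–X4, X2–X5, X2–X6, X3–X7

Every vertex of G appears in some bag (union = {0, 1, 2, 3, 4, 5, 6, 7}); every edge is covered by a bag; and for each vertex v the set of bags containing v is connected in the bag tree. The decomposition is therefore valid. The largest bag has 2 vertices, so the width is 1.

Yes; width 1.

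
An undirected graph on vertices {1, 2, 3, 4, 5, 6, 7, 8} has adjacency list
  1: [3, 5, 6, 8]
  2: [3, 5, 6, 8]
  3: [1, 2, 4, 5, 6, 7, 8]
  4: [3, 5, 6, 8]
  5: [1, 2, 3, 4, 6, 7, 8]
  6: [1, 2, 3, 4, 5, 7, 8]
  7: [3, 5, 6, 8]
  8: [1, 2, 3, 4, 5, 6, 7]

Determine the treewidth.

A width-4 tree decomposition is:
Bags: B1 = {1, 3, 5, 6, 8}  B2 = {3, 5, 6, 7, 8}  B3 = {3, 4, 5, 6, 8}  B4 = {2, 3, 5, 6, 8}
Tree: B1–B2, B1–B3, B1–B4
Every bag has size at most 5, so the width is 5 − 1 = 4 and tw(G) ≤ 4. On the other hand G contains the 5-clique {1, 3, 5, 6, 8}. A clique must lie in a single bag of any decomposition, so no decomposition can have width below 4. Hence tw(G) = 4 exactly.

4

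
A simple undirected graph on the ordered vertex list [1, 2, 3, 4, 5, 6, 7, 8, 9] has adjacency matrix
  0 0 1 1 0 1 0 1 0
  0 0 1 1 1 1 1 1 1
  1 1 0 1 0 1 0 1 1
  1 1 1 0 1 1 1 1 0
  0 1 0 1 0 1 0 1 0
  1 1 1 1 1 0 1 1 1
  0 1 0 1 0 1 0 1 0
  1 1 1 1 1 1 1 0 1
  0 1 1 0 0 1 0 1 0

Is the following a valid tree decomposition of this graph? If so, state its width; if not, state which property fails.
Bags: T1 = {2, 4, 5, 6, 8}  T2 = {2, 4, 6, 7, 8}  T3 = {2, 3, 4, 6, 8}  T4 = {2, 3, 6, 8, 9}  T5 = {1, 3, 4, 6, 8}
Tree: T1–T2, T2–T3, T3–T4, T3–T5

Checking the three conditions: (i) the bags cover all of {1, 2, 3, 4, 5, 6, 7, 8, 9}; (ii) for each edge, some bag contains both endpoints; (iii) the bags containing any fixed vertex form a subtree. All hold, so the decomposition is valid with width 5 − 1 = 4.

Yes; width 4.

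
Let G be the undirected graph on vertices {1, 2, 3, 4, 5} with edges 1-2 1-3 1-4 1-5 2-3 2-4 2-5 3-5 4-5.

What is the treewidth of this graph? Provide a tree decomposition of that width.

Treewidth 3.
One such decomposition:
Bags: B1 = {1, 2, 4, 5}  B2 = {1, 2, 3, 5}
Tree: B1–B2

Each bag holds 4 vertices, so the decomposition has width 3, which upper-bounds the treewidth. Conversely, {1, 2, 3, 5} is a clique of size 4, and the vertices of any clique must share a bag in every tree decomposition; so some bag has ≥ 4 vertices and tw(G) ≥ 3. Hence tw(G) = 3 exactly.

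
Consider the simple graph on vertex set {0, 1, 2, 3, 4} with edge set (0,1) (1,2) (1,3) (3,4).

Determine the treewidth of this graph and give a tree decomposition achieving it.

Treewidth 1.
Bags: B1 = {1, 2}  B2 = {1, 3}  B3 = {0, 1}  B4 = {3, 4}
Tree: B1–B2, B1–B3, B2–B4

Each bag holds 2 vertices, so the decomposition has width 1, which upper-bounds the treewidth. Any graph with an edge has treewidth ≥ 1, and G has the edge 1–2. Therefore the treewidth is 1.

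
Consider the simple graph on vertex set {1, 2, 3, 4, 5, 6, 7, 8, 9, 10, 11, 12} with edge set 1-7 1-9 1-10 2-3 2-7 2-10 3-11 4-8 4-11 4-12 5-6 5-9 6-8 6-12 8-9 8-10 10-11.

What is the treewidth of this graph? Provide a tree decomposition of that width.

Treewidth 3.
Bags: B1 = {5, 6, 9, 12}  B2 = {6, 8, 9, 12}  B3 = {4, 8, 9, 12}  B4 = {1, 4, 8, 9}  B5 = {1, 4, 8, 10}  B6 = {1, 4, 10, 11}  B7 = {1, 7, 10, 11}  B8 = {2, 7, 10, 11}  B9 = {2, 3, 7, 11}
Tree: B1–B2, B2–B3, B3–B4, B4–B5, B5–B6, B6–B7, B7–B8, B8–B9

The largest bag has 4 vertices, giving width 3; this decomposition certifies tw(G) ≤ 3. For the lower bound: the 4 vertex sets {5,6,12}, {9}, {8}, {1,4,10,11} are disjoint, each induces a connected subgraph, and every pair is joined by at least one edge of G. Contracting each set to a single vertex therefore yields K_{4} as a minor, and since treewidth is minor-monotone, tw(G) ≥ tw(K_{4}) = 3. Combining the bounds, tw(G) = 3.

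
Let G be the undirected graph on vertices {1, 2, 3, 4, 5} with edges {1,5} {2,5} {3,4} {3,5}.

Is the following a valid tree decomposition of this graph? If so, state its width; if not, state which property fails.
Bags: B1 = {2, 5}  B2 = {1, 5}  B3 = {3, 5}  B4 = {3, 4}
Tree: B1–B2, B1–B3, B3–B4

Yes; width 1.

Checking the three conditions: (i) the bags cover all of {1, 2, 3, 4, 5}; (ii) for each edge, some bag contains both endpoints; (iii) the bags containing any fixed vertex form a subtree. All hold, so the decomposition is valid with width 2 − 1 = 1.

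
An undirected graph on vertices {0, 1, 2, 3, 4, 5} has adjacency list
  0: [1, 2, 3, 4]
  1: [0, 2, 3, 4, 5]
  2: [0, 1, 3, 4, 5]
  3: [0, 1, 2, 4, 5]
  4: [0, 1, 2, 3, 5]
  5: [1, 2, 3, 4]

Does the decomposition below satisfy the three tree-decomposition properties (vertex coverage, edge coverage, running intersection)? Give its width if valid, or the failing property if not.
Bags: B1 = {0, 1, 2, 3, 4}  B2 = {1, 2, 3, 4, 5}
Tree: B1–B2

Every vertex of G appears in some bag (union = {0, 1, 2, 3, 4, 5}); every edge is covered by a bag; and for each vertex v the set of bags containing v is connected in the bag tree. The decomposition is therefore valid. The largest bag has 5 vertices, so the width is 4.

Yes; width 4.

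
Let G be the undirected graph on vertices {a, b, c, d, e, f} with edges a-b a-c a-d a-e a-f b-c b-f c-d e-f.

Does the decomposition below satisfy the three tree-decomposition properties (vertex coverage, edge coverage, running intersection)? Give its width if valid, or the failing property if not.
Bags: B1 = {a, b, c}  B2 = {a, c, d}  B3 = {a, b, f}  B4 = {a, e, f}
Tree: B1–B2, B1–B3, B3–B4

Yes; width 2.

Checking the three conditions: (i) the bags cover all of {a, b, c, d, e, f}; (ii) for each edge, some bag contains both endpoints; (iii) the bags containing any fixed vertex form a subtree. All hold, so the decomposition is valid with width 3 − 1 = 2.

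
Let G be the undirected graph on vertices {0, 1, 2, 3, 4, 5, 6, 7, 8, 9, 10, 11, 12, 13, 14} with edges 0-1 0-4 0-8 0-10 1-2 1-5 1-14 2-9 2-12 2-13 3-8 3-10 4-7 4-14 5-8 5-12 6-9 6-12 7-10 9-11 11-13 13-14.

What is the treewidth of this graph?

3

A width-3 tree decomposition is:
Bags: B1 = {6, 9, 11, 13}  B2 = {2, 6, 9, 13}  B3 = {2, 6, 12, 13}  B4 = {2, 12, 13, 14}  B5 = {1, 2, 12, 14}  B6 = {1, 5, 12, 14}  B7 = {1, 4, 5, 14}  B8 = {0, 1, 4, 5}  B9 = {0, 4, 5, 8}  B10 = {0, 4, 7, 8}  B11 = {0, 7, 8, 10}  B12 = {3, 7, 8, 10}
Tree: B1–B2, B2–B3, B3–B4, B4–B5, B5–B6, B6–B7, B7–B8, B8–B9, B9–B10, B10–B11, B11–B12
Every bag has size at most 4, so the width is 4 − 1 = 3 and tw(G) ≤ 3. For the lower bound: the 4 vertex sets {6,9,11}, {13}, {2}, {1,5,12,14} are disjoint, each induces a connected subgraph, and every pair is joined by at least one edge of G. Contracting each set to a single vertex therefore yields K_{4} as a minor, and since treewidth is minor-monotone, tw(G) ≥ tw(K_{4}) = 3. Therefore the treewidth is 3.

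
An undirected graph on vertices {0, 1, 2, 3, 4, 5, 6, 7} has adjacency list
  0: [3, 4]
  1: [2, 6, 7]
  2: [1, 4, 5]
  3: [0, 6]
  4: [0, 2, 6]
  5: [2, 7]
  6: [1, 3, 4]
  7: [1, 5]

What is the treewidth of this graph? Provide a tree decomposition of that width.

The largest bag has 3 vertices, giving width 2; this decomposition certifies tw(G) ≤ 2. Since 0–3–6–4–0 is a cycle in G, G is not acyclic. Forests are exactly the graphs of treewidth ≤ 1, so tw(G) ≥ 2. Hence tw(G) = 2 exactly.

Treewidth 2.
One such decomposition:
Bags: B1 = {0, 3, 4}  B2 = {3, 4, 6}  B3 = {2, 4, 6}  B4 = {1, 2, 6}  B5 = {1, 2, 5}  B6 = {1, 5, 7}
Tree: B1–B2, B2–B3, B3–B4, B4–B5, B5–B6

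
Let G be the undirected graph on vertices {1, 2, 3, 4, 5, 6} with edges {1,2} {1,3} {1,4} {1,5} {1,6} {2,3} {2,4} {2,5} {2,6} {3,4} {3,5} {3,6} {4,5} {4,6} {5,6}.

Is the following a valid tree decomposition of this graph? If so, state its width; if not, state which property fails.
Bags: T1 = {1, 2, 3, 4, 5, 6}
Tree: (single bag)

Every vertex of G appears in some bag (union = {1, 2, 3, 4, 5, 6}); every edge is covered by a bag; and for each vertex v the set of bags containing v is connected in the bag tree. The decomposition is therefore valid. The largest bag has 6 vertices, so the width is 5.

Yes; width 5.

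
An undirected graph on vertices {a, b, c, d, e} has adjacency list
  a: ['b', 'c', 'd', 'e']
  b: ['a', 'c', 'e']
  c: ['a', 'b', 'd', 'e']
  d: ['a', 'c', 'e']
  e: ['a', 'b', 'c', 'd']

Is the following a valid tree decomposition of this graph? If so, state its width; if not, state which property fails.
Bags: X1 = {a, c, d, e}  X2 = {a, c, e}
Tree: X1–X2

A tree decomposition must satisfy three properties: every vertex lies in some bag; for every edge, both endpoints lie together in some bag; and for every vertex, the bags containing it form a connected subtree. Here vertex b appears in no bag, so the decomposition is invalid.

No — vertex b appears in no bag.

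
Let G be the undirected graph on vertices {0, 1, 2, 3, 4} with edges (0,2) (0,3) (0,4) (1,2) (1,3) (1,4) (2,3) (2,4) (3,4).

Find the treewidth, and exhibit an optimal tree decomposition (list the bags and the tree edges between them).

Treewidth 3.
One optimal decomposition is:
Bags: B1 = {0, 2, 3, 4}  B2 = {1, 2, 3, 4}
Tree: B1–B2

Every bag has size at most 4, so the width is 4 − 1 = 3 and tw(G) ≤ 3. On the other hand G contains the 4-clique {0, 2, 3, 4}. A clique must lie in a single bag of any decomposition, so no decomposition can have width below 3. The upper and lower bounds meet at 3, so that is the treewidth.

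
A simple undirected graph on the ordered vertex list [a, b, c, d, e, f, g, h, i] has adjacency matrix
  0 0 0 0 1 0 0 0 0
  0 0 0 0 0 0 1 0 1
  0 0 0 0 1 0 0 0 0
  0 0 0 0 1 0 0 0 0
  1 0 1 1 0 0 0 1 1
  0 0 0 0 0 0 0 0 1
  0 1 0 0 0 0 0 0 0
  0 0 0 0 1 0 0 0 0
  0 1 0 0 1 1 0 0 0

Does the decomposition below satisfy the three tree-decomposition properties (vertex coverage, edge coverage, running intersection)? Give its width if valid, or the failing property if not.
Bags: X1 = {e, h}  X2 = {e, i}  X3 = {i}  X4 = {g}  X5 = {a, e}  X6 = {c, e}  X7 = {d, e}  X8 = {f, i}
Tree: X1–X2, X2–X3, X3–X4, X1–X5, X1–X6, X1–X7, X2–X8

A tree decomposition must satisfy three properties: every vertex lies in some bag; for every edge, both endpoints lie together in some bag; and for every vertex, the bags containing it form a connected subtree. Here vertex b appears in no bag, so the decomposition is invalid.

No — vertex b appears in no bag.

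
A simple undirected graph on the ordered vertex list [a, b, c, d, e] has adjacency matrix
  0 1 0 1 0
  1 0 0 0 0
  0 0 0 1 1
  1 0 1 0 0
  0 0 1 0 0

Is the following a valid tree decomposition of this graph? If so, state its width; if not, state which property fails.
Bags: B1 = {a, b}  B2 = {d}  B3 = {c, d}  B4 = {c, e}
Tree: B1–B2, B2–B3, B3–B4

A tree decomposition must satisfy three properties: every vertex lies in some bag; for every edge, both endpoints lie together in some bag; and for every vertex, the bags containing it form a connected subtree. Here edge (a,d) lies in no bag, so the decomposition is invalid.

No — edge (a,d) lies in no bag.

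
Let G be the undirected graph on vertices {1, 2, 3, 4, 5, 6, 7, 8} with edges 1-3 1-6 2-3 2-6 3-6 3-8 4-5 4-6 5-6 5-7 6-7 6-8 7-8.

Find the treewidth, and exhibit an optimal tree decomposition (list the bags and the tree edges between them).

The largest bag has 3 vertices, giving width 2; this decomposition certifies tw(G) ≤ 2. On the other hand G contains the 3-clique {3, 6, 8}. A clique must lie in a single bag of any decomposition, so no decomposition can have width below 2. Therefore the treewidth is 2.

Treewidth 2.
One optimal decomposition is:
Bags: B1 = {4, 5, 6}  B2 = {5, 6, 7}  B3 = {6, 7, 8}  B4 = {3, 6, 8}  B5 = {2, 3, 6}  B6 = {1, 3, 6}
Tree: B1–B2, B2–B3, B3–B4, B4–B5, B5–B6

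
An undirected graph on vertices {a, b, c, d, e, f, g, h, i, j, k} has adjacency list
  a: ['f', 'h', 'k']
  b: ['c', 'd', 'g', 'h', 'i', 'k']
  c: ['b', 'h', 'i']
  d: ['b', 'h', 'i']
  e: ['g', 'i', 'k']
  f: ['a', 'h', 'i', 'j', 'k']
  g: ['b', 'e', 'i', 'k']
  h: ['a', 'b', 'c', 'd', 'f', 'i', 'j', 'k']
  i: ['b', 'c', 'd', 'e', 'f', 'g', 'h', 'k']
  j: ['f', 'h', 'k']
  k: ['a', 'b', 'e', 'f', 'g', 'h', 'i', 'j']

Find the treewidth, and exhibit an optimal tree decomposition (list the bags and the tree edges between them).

Treewidth 3.
One optimal decomposition is:
Bags: B1 = {a, f, h, k}  B2 = {f, h, i, k}  B3 = {b, h, i, k}  B4 = {b, g, i, k}  B5 = {f, h, j, k}  B6 = {b, d, h, i}  B7 = {e, g, i, k}  B8 = {b, c, h, i}
Tree: B1–B2, B2–B3, B3–B4, B1–B5, B3–B6, B4–B7, B6–B8

The largest bag has 4 vertices, giving width 3; this decomposition certifies tw(G) ≤ 3. Conversely, {e, g, i, k} is a clique of size 4, and the vertices of any clique must share a bag in every tree decomposition; so some bag has ≥ 4 vertices and tw(G) ≥ 3. The upper and lower bounds meet at 3, so that is the treewidth.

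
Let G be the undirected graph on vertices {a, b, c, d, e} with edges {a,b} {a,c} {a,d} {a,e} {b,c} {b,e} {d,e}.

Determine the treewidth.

A width-2 tree decomposition is:
Bags: B1 = {a, b, e}  B2 = {a, d, e}  B3 = {a, b, c}
Tree: B1–B2, B1–B3
Each bag holds 3 vertices, so the decomposition has width 2, which upper-bounds the treewidth. For the lower bound, the 3 vertices {a, d, e} are pairwise adjacent, and any tree decomposition puts a clique entirely inside one bag — forcing width ≥ 2. Therefore the treewidth is 2.

2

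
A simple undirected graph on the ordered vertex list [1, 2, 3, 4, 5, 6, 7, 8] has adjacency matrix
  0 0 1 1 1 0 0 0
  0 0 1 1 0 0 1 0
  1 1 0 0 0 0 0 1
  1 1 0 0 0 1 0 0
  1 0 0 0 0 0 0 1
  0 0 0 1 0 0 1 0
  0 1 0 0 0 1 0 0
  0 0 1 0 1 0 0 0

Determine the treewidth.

A width-2 tree decomposition is:
Bags: B1 = {4, 6, 7}  B2 = {2, 4, 7}  B3 = {1, 2, 4}  B4 = {1, 2, 3}  B5 = {1, 3, 5}  B6 = {3, 5, 8}
Tree: B1–B2, B2–B3, B3–B4, B4–B5, B5–B6
The largest bag has 3 vertices, giving width 2; this decomposition certifies tw(G) ≤ 2. Since 6–7–2–4–6 is a cycle in G, G is not acyclic. Forests are exactly the graphs of treewidth ≤ 1, so tw(G) ≥ 2. Therefore the treewidth is 2.

2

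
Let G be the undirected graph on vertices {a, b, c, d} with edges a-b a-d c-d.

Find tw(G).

1

A width-1 tree decomposition is:
Bags: B1 = {c, d}  B2 = {a, d}  B3 = {a, b}
Tree: B1–B2, B2–B3
Each bag holds 2 vertices, so the decomposition has width 1, which upper-bounds the treewidth. G has an edge, so its treewidth is at least 1. Therefore the treewidth is 1.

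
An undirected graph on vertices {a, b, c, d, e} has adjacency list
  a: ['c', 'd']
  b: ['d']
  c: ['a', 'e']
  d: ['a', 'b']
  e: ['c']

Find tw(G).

1

A width-1 tree decomposition is:
Bags: B1 = {b, d}  B2 = {a, d}  B3 = {a, c}  B4 = {c, e}
Tree: B1–B2, B2–B3, B3–B4
Every bag has size at most 2, so the width is 2 − 1 = 1 and tw(G) ≤ 1. G has an edge, so its treewidth is at least 1. The upper and lower bounds meet at 1, so that is the treewidth.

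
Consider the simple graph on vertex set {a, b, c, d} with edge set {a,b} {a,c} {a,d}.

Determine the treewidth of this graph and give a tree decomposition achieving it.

Every bag has size at most 2, so the width is 2 − 1 = 1 and tw(G) ≤ 1. Since G has at least one edge (e.g. c–a), it is not an edgeless graph, so tw(G) ≥ 1. Combining the bounds, tw(G) = 1.

Treewidth 1.
Bags: B1 = {a, c}  B2 = {a, d}  B3 = {a, b}
Tree: B1–B2, B1–B3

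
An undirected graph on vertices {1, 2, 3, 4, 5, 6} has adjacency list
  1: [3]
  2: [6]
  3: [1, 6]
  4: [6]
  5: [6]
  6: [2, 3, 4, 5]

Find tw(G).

1

A width-1 tree decomposition is:
Bags: B1 = {4, 6}  B2 = {2, 6}  B3 = {3, 6}  B4 = {1, 3}  B5 = {5, 6}
Tree: B1–B2, B1–B3, B3–B4, B1–B5
Every bag has size at most 2, so the width is 2 − 1 = 1 and tw(G) ≤ 1. Any graph with an edge has treewidth ≥ 1, and G has the edge 4–6. The upper and lower bounds meet at 1, so that is the treewidth.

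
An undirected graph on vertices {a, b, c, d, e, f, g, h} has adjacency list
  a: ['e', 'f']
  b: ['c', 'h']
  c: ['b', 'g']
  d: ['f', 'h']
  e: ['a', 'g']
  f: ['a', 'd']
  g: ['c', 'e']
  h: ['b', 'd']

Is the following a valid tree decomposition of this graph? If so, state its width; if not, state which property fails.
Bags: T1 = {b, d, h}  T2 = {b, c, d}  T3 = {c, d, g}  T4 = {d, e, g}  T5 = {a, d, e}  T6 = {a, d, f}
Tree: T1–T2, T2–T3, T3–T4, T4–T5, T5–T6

Every vertex of G appears in some bag (union = {a, b, c, d, e, f, g, h}); every edge is covered by a bag; and for each vertex v the set of bags containing v is connected in the bag tree. The decomposition is therefore valid. The largest bag has 3 vertices, so the width is 2.

Yes; width 2.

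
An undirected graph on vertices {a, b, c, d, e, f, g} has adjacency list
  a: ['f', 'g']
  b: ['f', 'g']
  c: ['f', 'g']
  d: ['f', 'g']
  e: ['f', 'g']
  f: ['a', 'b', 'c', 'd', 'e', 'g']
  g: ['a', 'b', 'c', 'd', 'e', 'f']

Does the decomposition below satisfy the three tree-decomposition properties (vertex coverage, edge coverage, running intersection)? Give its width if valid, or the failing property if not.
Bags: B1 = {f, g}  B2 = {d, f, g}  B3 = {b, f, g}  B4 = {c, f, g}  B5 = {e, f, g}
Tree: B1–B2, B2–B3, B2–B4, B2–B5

No — vertex a appears in no bag.

A tree decomposition must satisfy three properties: every vertex lies in some bag; for every edge, both endpoints lie together in some bag; and for every vertex, the bags containing it form a connected subtree. Here vertex a appears in no bag, so the decomposition is invalid.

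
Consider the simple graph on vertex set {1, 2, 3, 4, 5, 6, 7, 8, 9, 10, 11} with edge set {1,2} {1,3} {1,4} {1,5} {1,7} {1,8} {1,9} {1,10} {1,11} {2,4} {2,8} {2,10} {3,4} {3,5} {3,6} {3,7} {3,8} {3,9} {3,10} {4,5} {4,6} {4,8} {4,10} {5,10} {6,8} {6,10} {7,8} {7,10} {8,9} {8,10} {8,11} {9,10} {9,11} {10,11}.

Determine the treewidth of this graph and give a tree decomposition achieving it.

Treewidth 4.
One such decomposition:
Bags: B1 = {1, 3, 4, 8, 10}  B2 = {1, 3, 7, 8, 10}  B3 = {1, 3, 8, 9, 10}  B4 = {1, 8, 9, 10, 11}  B5 = {1, 3, 4, 5, 10}  B6 = {1, 2, 4, 8, 10}  B7 = {3, 4, 6, 8, 10}
Tree: B1–B2, B1–B3, B3–B4, B1–B5, B1–B6, B1–B7

The largest bag has 5 vertices, giving width 4; this decomposition certifies tw(G) ≤ 4. Conversely, {1, 8, 9, 10, 11} is a clique of size 5, and the vertices of any clique must share a bag in every tree decomposition; so some bag has ≥ 5 vertices and tw(G) ≥ 4. Therefore the treewidth is 4.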